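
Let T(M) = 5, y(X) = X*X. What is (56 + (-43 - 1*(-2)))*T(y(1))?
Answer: 75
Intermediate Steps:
y(X) = X**2
(56 + (-43 - 1*(-2)))*T(y(1)) = (56 + (-43 - 1*(-2)))*5 = (56 + (-43 + 2))*5 = (56 - 41)*5 = 15*5 = 75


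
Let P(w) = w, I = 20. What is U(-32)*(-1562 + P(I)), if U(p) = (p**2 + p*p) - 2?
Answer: -3154932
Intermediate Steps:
U(p) = -2 + 2*p**2 (U(p) = (p**2 + p**2) - 2 = 2*p**2 - 2 = -2 + 2*p**2)
U(-32)*(-1562 + P(I)) = (-2 + 2*(-32)**2)*(-1562 + 20) = (-2 + 2*1024)*(-1542) = (-2 + 2048)*(-1542) = 2046*(-1542) = -3154932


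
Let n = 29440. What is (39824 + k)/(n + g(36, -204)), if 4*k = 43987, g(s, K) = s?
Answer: 203283/117904 ≈ 1.7241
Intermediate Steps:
k = 43987/4 (k = (¼)*43987 = 43987/4 ≈ 10997.)
(39824 + k)/(n + g(36, -204)) = (39824 + 43987/4)/(29440 + 36) = (203283/4)/29476 = (203283/4)*(1/29476) = 203283/117904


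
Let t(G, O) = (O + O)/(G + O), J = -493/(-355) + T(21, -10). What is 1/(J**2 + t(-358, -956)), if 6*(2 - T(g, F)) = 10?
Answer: 9199825/40668832 ≈ 0.22621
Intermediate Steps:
T(g, F) = 1/3 (T(g, F) = 2 - 1/6*10 = 2 - 5/3 = 1/3)
J = 1834/1065 (J = -493/(-355) + 1/3 = -493*(-1/355) + 1/3 = 493/355 + 1/3 = 1834/1065 ≈ 1.7221)
t(G, O) = 2*O/(G + O) (t(G, O) = (2*O)/(G + O) = 2*O/(G + O))
1/(J**2 + t(-358, -956)) = 1/((1834/1065)**2 + 2*(-956)/(-358 - 956)) = 1/(3363556/1134225 + 2*(-956)/(-1314)) = 1/(3363556/1134225 + 2*(-956)*(-1/1314)) = 1/(3363556/1134225 + 956/657) = 1/(40668832/9199825) = 9199825/40668832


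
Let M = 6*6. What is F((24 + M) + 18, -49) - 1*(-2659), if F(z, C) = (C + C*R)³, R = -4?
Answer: 3179182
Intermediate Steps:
M = 36
F(z, C) = -27*C³ (F(z, C) = (C + C*(-4))³ = (C - 4*C)³ = (-3*C)³ = -27*C³)
F((24 + M) + 18, -49) - 1*(-2659) = -27*(-49)³ - 1*(-2659) = -27*(-117649) + 2659 = 3176523 + 2659 = 3179182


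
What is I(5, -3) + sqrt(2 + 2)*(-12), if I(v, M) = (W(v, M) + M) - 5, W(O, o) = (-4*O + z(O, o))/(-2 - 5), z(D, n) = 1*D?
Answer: -209/7 ≈ -29.857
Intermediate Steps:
z(D, n) = D
W(O, o) = 3*O/7 (W(O, o) = (-4*O + O)/(-2 - 5) = -3*O/(-7) = -3*O*(-1/7) = 3*O/7)
I(v, M) = -5 + M + 3*v/7 (I(v, M) = (3*v/7 + M) - 5 = (M + 3*v/7) - 5 = -5 + M + 3*v/7)
I(5, -3) + sqrt(2 + 2)*(-12) = (-5 - 3 + (3/7)*5) + sqrt(2 + 2)*(-12) = (-5 - 3 + 15/7) + sqrt(4)*(-12) = -41/7 + 2*(-12) = -41/7 - 24 = -209/7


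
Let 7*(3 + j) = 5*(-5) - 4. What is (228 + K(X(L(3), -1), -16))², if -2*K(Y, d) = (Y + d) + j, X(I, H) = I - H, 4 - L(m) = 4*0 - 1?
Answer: 2742336/49 ≈ 55966.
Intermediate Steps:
L(m) = 5 (L(m) = 4 - (4*0 - 1) = 4 - (0 - 1) = 4 - 1*(-1) = 4 + 1 = 5)
j = -50/7 (j = -3 + (5*(-5) - 4)/7 = -3 + (-25 - 4)/7 = -3 + (⅐)*(-29) = -3 - 29/7 = -50/7 ≈ -7.1429)
K(Y, d) = 25/7 - Y/2 - d/2 (K(Y, d) = -((Y + d) - 50/7)/2 = -(-50/7 + Y + d)/2 = 25/7 - Y/2 - d/2)
(228 + K(X(L(3), -1), -16))² = (228 + (25/7 - (5 - 1*(-1))/2 - ½*(-16)))² = (228 + (25/7 - (5 + 1)/2 + 8))² = (228 + (25/7 - ½*6 + 8))² = (228 + (25/7 - 3 + 8))² = (228 + 60/7)² = (1656/7)² = 2742336/49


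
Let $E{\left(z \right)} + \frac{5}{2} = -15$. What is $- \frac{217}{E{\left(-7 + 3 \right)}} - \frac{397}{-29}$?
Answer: $\frac{3783}{145} \approx 26.09$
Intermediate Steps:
$E{\left(z \right)} = - \frac{35}{2}$ ($E{\left(z \right)} = - \frac{5}{2} - 15 = - \frac{35}{2}$)
$- \frac{217}{E{\left(-7 + 3 \right)}} - \frac{397}{-29} = - \frac{217}{- \frac{35}{2}} - \frac{397}{-29} = \left(-217\right) \left(- \frac{2}{35}\right) - - \frac{397}{29} = \frac{62}{5} + \frac{397}{29} = \frac{3783}{145}$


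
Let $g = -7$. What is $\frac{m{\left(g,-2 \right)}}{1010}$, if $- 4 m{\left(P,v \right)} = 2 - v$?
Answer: $- \frac{1}{1010} \approx -0.0009901$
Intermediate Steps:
$m{\left(P,v \right)} = - \frac{1}{2} + \frac{v}{4}$ ($m{\left(P,v \right)} = - \frac{2 - v}{4} = - \frac{1}{2} + \frac{v}{4}$)
$\frac{m{\left(g,-2 \right)}}{1010} = \frac{- \frac{1}{2} + \frac{1}{4} \left(-2\right)}{1010} = \frac{- \frac{1}{2} - \frac{1}{2}}{1010} = \frac{1}{1010} \left(-1\right) = - \frac{1}{1010}$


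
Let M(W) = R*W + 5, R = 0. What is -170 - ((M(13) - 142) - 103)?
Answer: 70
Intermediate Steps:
M(W) = 5 (M(W) = 0*W + 5 = 0 + 5 = 5)
-170 - ((M(13) - 142) - 103) = -170 - ((5 - 142) - 103) = -170 - (-137 - 103) = -170 - 1*(-240) = -170 + 240 = 70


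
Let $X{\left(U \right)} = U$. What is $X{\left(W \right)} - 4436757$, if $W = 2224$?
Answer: $-4434533$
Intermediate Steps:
$X{\left(W \right)} - 4436757 = 2224 - 4436757 = -4434533$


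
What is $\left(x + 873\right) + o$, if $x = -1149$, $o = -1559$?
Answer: $-1835$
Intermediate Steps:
$\left(x + 873\right) + o = \left(-1149 + 873\right) - 1559 = -276 - 1559 = -1835$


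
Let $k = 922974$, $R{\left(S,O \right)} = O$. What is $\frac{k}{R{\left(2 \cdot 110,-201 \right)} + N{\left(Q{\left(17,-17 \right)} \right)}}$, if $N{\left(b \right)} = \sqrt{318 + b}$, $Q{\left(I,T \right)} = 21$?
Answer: $- \frac{30919629}{6677} - \frac{153829 \sqrt{339}}{6677} \approx -5055.0$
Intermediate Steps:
$\frac{k}{R{\left(2 \cdot 110,-201 \right)} + N{\left(Q{\left(17,-17 \right)} \right)}} = \frac{922974}{-201 + \sqrt{318 + 21}} = \frac{922974}{-201 + \sqrt{339}}$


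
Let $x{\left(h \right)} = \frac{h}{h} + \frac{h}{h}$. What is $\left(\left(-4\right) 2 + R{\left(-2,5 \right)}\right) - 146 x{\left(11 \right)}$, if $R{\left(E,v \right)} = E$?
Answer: $-302$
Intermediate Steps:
$x{\left(h \right)} = 2$ ($x{\left(h \right)} = 1 + 1 = 2$)
$\left(\left(-4\right) 2 + R{\left(-2,5 \right)}\right) - 146 x{\left(11 \right)} = \left(\left(-4\right) 2 - 2\right) - 292 = \left(-8 - 2\right) - 292 = -10 - 292 = -302$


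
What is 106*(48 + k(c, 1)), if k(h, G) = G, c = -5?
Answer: 5194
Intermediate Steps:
106*(48 + k(c, 1)) = 106*(48 + 1) = 106*49 = 5194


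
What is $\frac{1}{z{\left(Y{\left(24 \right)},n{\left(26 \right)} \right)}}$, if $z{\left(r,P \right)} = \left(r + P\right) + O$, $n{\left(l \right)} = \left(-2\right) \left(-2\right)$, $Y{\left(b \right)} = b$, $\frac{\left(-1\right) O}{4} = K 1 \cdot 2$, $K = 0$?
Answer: $\frac{1}{28} \approx 0.035714$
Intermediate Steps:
$O = 0$ ($O = - 4 \cdot 0 \cdot 1 \cdot 2 = - 4 \cdot 0 \cdot 2 = \left(-4\right) 0 = 0$)
$n{\left(l \right)} = 4$
$z{\left(r,P \right)} = P + r$ ($z{\left(r,P \right)} = \left(r + P\right) + 0 = \left(P + r\right) + 0 = P + r$)
$\frac{1}{z{\left(Y{\left(24 \right)},n{\left(26 \right)} \right)}} = \frac{1}{4 + 24} = \frac{1}{28}$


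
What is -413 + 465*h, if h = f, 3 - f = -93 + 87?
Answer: 3772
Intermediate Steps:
f = 9 (f = 3 - (-93 + 87) = 3 - 1*(-6) = 3 + 6 = 9)
h = 9
-413 + 465*h = -413 + 465*9 = -413 + 4185 = 3772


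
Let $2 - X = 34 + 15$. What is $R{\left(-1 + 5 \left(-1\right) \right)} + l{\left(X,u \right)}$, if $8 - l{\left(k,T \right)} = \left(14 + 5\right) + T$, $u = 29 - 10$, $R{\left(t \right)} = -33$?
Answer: $-63$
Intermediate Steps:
$u = 19$ ($u = 29 - 10 = 19$)
$X = -47$ ($X = 2 - \left(34 + 15\right) = 2 - 49 = -47$)
$l{\left(k,T \right)} = -11 - T$ ($l{\left(k,T \right)} = 8 - \left(\left(14 + 5\right) + T\right) = 8 - \left(19 + T\right) = -11 - T$)
$R{\left(-1 + 5 \left(-1\right) \right)} + l{\left(X,u \right)} = -33 - 30 = -63$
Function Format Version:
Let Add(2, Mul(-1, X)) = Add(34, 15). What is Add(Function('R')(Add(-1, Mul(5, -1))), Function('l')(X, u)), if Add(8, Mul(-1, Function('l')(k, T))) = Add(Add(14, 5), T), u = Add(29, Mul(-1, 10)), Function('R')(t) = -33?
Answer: -63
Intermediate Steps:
u = 19 (u = Add(29, -10) = 19)
X = -47 (X = Add(2, Mul(-1, Add(34, 15))) = Add(2, Mul(-1, 49)) = Add(2, -49) = -47)
Function('l')(k, T) = Add(-11, Mul(-1, T)) (Function('l')(k, T) = Add(8, Mul(-1, Add(Add(14, 5), T))) = Add(8, Mul(-1, Add(19, T))) = Add(8, Add(-19, Mul(-1, T))) = Add(-11, Mul(-1, T)))
Add(Function('R')(Add(-1, Mul(5, -1))), Function('l')(X, u)) = Add(-33, Add(-11, Mul(-1, 19))) = Add(-33, Add(-11, -19)) = Add(-33, -30) = -63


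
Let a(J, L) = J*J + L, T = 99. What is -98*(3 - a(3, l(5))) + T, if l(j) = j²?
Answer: 3137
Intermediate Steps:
a(J, L) = L + J² (a(J, L) = J² + L = L + J²)
-98*(3 - a(3, l(5))) + T = -98*(3 - (5² + 3²)) + 99 = -98*(3 - (25 + 9)) + 99 = -98*(3 - 1*34) + 99 = -98*(3 - 34) + 99 = -98*(-31) + 99 = 3038 + 99 = 3137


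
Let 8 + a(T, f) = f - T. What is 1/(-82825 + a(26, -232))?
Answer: -1/83091 ≈ -1.2035e-5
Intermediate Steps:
a(T, f) = -8 + f - T (a(T, f) = -8 + (f - T) = -8 + f - T)
1/(-82825 + a(26, -232)) = 1/(-82825 + (-8 - 232 - 1*26)) = 1/(-82825 + (-8 - 232 - 26)) = 1/(-82825 - 266) = 1/(-83091) = -1/83091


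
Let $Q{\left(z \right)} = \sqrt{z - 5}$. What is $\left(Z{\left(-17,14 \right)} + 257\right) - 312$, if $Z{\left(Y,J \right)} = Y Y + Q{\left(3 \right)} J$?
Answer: $234 + 14 i \sqrt{2} \approx 234.0 + 19.799 i$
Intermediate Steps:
$Q{\left(z \right)} = \sqrt{-5 + z}$
$Z{\left(Y,J \right)} = Y^{2} + i J \sqrt{2}$ ($Z{\left(Y,J \right)} = Y Y + \sqrt{-5 + 3} J = Y^{2} + \sqrt{-2} J = Y^{2} + i \sqrt{2} J = Y^{2} + i J \sqrt{2}$)
$\left(Z{\left(-17,14 \right)} + 257\right) - 312 = \left(\left(\left(-17\right)^{2} + i 14 \sqrt{2}\right) + 257\right) - 312 = \left(\left(289 + 14 i \sqrt{2}\right) + 257\right) - 312 = \left(546 + 14 i \sqrt{2}\right) - 312 = 234 + 14 i \sqrt{2}$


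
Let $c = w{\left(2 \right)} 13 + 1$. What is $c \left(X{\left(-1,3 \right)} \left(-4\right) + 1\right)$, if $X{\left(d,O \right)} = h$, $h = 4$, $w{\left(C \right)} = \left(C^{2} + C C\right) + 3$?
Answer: $-2160$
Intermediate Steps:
$w{\left(C \right)} = 3 + 2 C^{2}$ ($w{\left(C \right)} = \left(C^{2} + C^{2}\right) + 3 = 2 C^{2} + 3 = 3 + 2 C^{2}$)
$c = 144$ ($c = \left(3 + 2 \cdot 2^{2}\right) 13 + 1 = \left(3 + 2 \cdot 4\right) 13 + 1 = \left(3 + 8\right) 13 + 1 = 11 \cdot 13 + 1 = 143 + 1 = 144$)
$X{\left(d,O \right)} = 4$
$c \left(X{\left(-1,3 \right)} \left(-4\right) + 1\right) = 144 \left(4 \left(-4\right) + 1\right) = 144 \left(-16 + 1\right) = 144 \left(-15\right) = -2160$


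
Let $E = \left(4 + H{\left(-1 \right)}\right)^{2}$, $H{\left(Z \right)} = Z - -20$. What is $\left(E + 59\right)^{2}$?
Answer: $345744$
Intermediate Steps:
$H{\left(Z \right)} = 20 + Z$ ($H{\left(Z \right)} = Z + 20 = 20 + Z$)
$E = 529$ ($E = \left(4 + \left(20 - 1\right)\right)^{2} = \left(4 + 19\right)^{2} = 23^{2} = 529$)
$\left(E + 59\right)^{2} = \left(529 + 59\right)^{2} = 588^{2} = 345744$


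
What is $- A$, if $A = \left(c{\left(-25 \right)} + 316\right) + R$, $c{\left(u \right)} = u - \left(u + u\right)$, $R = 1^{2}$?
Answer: $-342$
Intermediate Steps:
$R = 1$
$c{\left(u \right)} = - u$ ($c{\left(u \right)} = u - 2 u = - u$)
$A = 342$ ($A = \left(\left(-1\right) \left(-25\right) + 316\right) + 1 = \left(25 + 316\right) + 1 = 341 + 1 = 342$)
$- A = \left(-1\right) 342 = -342$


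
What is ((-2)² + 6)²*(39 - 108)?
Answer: -6900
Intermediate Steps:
((-2)² + 6)²*(39 - 108) = (4 + 6)²*(-69) = 10²*(-69) = 100*(-69) = -6900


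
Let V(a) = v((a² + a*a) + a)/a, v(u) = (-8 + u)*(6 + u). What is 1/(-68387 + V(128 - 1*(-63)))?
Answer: 191/5338153138 ≈ 3.5780e-8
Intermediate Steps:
V(a) = (-48 + (a + 2*a²)² - 4*a² - 2*a)/a (V(a) = (-48 + ((a² + a*a) + a)² - 2*((a² + a*a) + a))/a = (-48 + ((a² + a²) + a)² - 2*((a² + a²) + a))/a = (-48 + (2*a² + a)² - 2*(2*a² + a))/a = (-48 + (a + 2*a²)² - 2*(a + 2*a²))/a = (-48 + (a + 2*a²)² + (-4*a² - 2*a))/a = (-48 + (a + 2*a²)² - 4*a² - 2*a)/a)
1/(-68387 + V(128 - 1*(-63))) = 1/(-68387 + (-2 - 48/(128 - 1*(-63)) - 4*(128 - 1*(-63)) + (128 - 1*(-63))*(1 + 2*(128 - 1*(-63)))²)) = 1/(-68387 + (-2 - 48/(128 + 63) - 4*(128 + 63) + (128 + 63)*(1 + 2*(128 + 63))²)) = 1/(-68387 + (-2 - 48/191 - 4*191 + 191*(1 + 2*191)²)) = 1/(-68387 + (-2 - 48*1/191 - 764 + 191*(1 + 382)²)) = 1/(-68387 + (-2 - 48/191 - 764 + 191*383²)) = 1/(-68387 + (-2 - 48/191 - 764 + 191*146689)) = 1/(-68387 + (-2 - 48/191 - 764 + 28017599)) = 1/(-68387 + 5351215055/191) = 1/(5338153138/191) = 191/5338153138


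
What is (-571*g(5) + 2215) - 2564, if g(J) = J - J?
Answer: -349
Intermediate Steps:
g(J) = 0
(-571*g(5) + 2215) - 2564 = (-571*0 + 2215) - 2564 = (0 + 2215) - 2564 = 2215 - 2564 = -349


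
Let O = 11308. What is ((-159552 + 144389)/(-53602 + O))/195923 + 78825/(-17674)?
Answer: -163293159829697/36613314188997 ≈ -4.4599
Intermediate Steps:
((-159552 + 144389)/(-53602 + O))/195923 + 78825/(-17674) = ((-159552 + 144389)/(-53602 + 11308))/195923 + 78825/(-17674) = -15163/(-42294)*(1/195923) + 78825*(-1/17674) = -15163*(-1/42294)*(1/195923) - 78825/17674 = (15163/42294)*(1/195923) - 78825/17674 = 15163/8286367362 - 78825/17674 = -163293159829697/36613314188997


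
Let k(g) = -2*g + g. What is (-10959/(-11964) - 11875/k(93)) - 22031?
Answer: -8123248175/370884 ≈ -21902.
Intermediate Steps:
k(g) = -g
(-10959/(-11964) - 11875/k(93)) - 22031 = (-10959/(-11964) - 11875/((-1*93))) - 22031 = (-10959*(-1/11964) - 11875/(-93)) - 22031 = (3653/3988 - 11875*(-1/93)) - 22031 = (3653/3988 + 11875/93) - 22031 = 47697229/370884 - 22031 = -8123248175/370884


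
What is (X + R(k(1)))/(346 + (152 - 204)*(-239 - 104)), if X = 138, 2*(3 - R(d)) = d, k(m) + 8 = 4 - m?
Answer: 287/36364 ≈ 0.0078924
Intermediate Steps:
k(m) = -4 - m (k(m) = -8 + (4 - m) = -4 - m)
R(d) = 3 - d/2
(X + R(k(1)))/(346 + (152 - 204)*(-239 - 104)) = (138 + (3 - (-4 - 1*1)/2))/(346 + (152 - 204)*(-239 - 104)) = (138 + (3 - (-4 - 1)/2))/(346 - 52*(-343)) = (138 + (3 - 1/2*(-5)))/(346 + 17836) = (138 + (3 + 5/2))/18182 = (138 + 11/2)*(1/18182) = (287/2)*(1/18182) = 287/36364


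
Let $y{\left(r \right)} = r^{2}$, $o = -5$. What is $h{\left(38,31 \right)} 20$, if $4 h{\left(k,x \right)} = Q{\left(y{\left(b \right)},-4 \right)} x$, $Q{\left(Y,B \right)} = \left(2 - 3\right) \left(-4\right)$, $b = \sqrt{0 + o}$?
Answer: $620$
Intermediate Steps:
$b = i \sqrt{5}$ ($b = \sqrt{0 - 5} = \sqrt{-5} = i \sqrt{5} \approx 2.2361 i$)
$Q{\left(Y,B \right)} = 4$ ($Q{\left(Y,B \right)} = \left(-1\right) \left(-4\right) = 4$)
$h{\left(k,x \right)} = x$ ($h{\left(k,x \right)} = \frac{4 x}{4} = x$)
$h{\left(38,31 \right)} 20 = 31 \cdot 20 = 620$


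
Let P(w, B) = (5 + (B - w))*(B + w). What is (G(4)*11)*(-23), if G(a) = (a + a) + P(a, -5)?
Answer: -3036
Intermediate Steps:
P(w, B) = (B + w)*(5 + B - w) (P(w, B) = (5 + B - w)*(B + w) = (B + w)*(5 + B - w))
G(a) = -a**2 + 7*a (G(a) = (a + a) + ((-5)**2 - a**2 + 5*(-5) + 5*a) = 2*a + (25 - a**2 - 25 + 5*a) = 2*a + (-a**2 + 5*a) = -a**2 + 7*a)
(G(4)*11)*(-23) = ((4*(7 - 1*4))*11)*(-23) = ((4*(7 - 4))*11)*(-23) = ((4*3)*11)*(-23) = (12*11)*(-23) = 132*(-23) = -3036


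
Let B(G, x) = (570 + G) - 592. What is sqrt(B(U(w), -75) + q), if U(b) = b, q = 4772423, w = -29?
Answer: 2*sqrt(1193093) ≈ 2184.6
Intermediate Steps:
B(G, x) = -22 + G
sqrt(B(U(w), -75) + q) = sqrt((-22 - 29) + 4772423) = sqrt(-51 + 4772423) = sqrt(4772372) = 2*sqrt(1193093)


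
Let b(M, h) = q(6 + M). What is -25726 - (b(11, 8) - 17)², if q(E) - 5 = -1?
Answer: -25895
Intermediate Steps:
q(E) = 4 (q(E) = 5 - 1 = 4)
b(M, h) = 4
-25726 - (b(11, 8) - 17)² = -25726 - (4 - 17)² = -25726 - 1*(-13)² = -25726 - 1*169 = -25726 - 169 = -25895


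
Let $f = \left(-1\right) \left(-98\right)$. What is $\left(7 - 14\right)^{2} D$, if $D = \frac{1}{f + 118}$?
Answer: $\frac{49}{216} \approx 0.22685$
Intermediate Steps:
$f = 98$
$D = \frac{1}{216}$ ($D = \frac{1}{98 + 118} = \frac{1}{216} \approx 0.0046296$)
$\left(7 - 14\right)^{2} D = \left(7 - 14\right)^{2} \cdot \frac{1}{216} = \left(-7\right)^{2} \cdot \frac{1}{216} = 49 \cdot \frac{1}{216} = \frac{49}{216}$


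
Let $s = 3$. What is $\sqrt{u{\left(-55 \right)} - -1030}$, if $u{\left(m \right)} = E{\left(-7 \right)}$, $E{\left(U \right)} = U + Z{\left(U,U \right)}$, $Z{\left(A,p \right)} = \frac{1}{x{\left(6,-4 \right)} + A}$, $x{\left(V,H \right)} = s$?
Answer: $\frac{\sqrt{4091}}{2} \approx 31.98$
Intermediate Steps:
$x{\left(V,H \right)} = 3$
$Z{\left(A,p \right)} = \frac{1}{3 + A}$
$E{\left(U \right)} = U + \frac{1}{3 + U}$
$u{\left(m \right)} = - \frac{29}{4}$ ($u{\left(m \right)} = \frac{1 - 7 \left(3 - 7\right)}{3 - 7} = \frac{1 - -28}{-4} = - \frac{1 + 28}{4} = \left(- \frac{1}{4}\right) 29 = - \frac{29}{4}$)
$\sqrt{u{\left(-55 \right)} - -1030} = \sqrt{- \frac{29}{4} - -1030} = \sqrt{- \frac{29}{4} + 1030} = \sqrt{\frac{4091}{4}} = \frac{\sqrt{4091}}{2}$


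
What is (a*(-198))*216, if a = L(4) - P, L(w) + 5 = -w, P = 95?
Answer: 4447872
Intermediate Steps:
L(w) = -5 - w
a = -104 (a = (-5 - 1*4) - 1*95 = (-5 - 4) - 95 = -9 - 95 = -104)
(a*(-198))*216 = -104*(-198)*216 = 20592*216 = 4447872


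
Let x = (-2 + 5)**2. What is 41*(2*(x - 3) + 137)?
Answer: 6109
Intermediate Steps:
x = 9 (x = 3**2 = 9)
41*(2*(x - 3) + 137) = 41*(2*(9 - 3) + 137) = 41*(2*6 + 137) = 41*(12 + 137) = 41*149 = 6109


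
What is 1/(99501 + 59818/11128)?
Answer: 5564/553653473 ≈ 1.0050e-5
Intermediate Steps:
1/(99501 + 59818/11128) = 1/(99501 + 59818*(1/11128)) = 1/(99501 + 29909/5564) = 1/(553653473/5564) = 5564/553653473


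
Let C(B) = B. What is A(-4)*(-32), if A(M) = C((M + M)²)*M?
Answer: 8192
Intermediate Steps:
A(M) = 4*M³ (A(M) = (M + M)²*M = (2*M)²*M = (4*M²)*M = 4*M³)
A(-4)*(-32) = (4*(-4)³)*(-32) = (4*(-64))*(-32) = -256*(-32) = 8192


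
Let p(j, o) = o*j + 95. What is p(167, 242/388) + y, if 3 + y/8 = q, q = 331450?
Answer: 514444381/194 ≈ 2.6518e+6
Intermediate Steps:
p(j, o) = 95 + j*o (p(j, o) = j*o + 95 = 95 + j*o)
y = 2651576 (y = -24 + 8*331450 = -24 + 2651600 = 2651576)
p(167, 242/388) + y = (95 + 167*(242/388)) + 2651576 = (95 + 167*(242*(1/388))) + 2651576 = (95 + 167*(121/194)) + 2651576 = (95 + 20207/194) + 2651576 = 38637/194 + 2651576 = 514444381/194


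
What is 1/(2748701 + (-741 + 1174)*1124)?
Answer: 1/3235393 ≈ 3.0908e-7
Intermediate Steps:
1/(2748701 + (-741 + 1174)*1124) = 1/(2748701 + 433*1124) = 1/(2748701 + 486692) = 1/3235393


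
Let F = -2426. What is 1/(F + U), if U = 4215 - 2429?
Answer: -1/640 ≈ -0.0015625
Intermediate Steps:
U = 1786
1/(F + U) = 1/(-2426 + 1786) = 1/(-640) = -1/640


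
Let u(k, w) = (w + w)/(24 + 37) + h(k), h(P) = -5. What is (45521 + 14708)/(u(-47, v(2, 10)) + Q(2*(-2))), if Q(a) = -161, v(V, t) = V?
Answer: -3673969/10122 ≈ -362.97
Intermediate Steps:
u(k, w) = -5 + 2*w/61 (u(k, w) = (w + w)/(24 + 37) - 5 = (2*w)/61 - 5 = (2*w)*(1/61) - 5 = 2*w/61 - 5 = -5 + 2*w/61)
(45521 + 14708)/(u(-47, v(2, 10)) + Q(2*(-2))) = (45521 + 14708)/((-5 + (2/61)*2) - 161) = 60229/((-5 + 4/61) - 161) = 60229/(-301/61 - 161) = 60229/(-10122/61) = 60229*(-61/10122) = -3673969/10122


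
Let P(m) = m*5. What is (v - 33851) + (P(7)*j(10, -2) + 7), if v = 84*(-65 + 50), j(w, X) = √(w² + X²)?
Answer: -35104 + 70*√26 ≈ -34747.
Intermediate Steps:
j(w, X) = √(X² + w²)
P(m) = 5*m
v = -1260 (v = 84*(-15) = -1260)
(v - 33851) + (P(7)*j(10, -2) + 7) = (-1260 - 33851) + ((5*7)*√((-2)² + 10²) + 7) = -35111 + (35*√(4 + 100) + 7) = -35111 + (35*√104 + 7) = -35111 + (35*(2*√26) + 7) = -35111 + (70*√26 + 7) = -35111 + (7 + 70*√26) = -35104 + 70*√26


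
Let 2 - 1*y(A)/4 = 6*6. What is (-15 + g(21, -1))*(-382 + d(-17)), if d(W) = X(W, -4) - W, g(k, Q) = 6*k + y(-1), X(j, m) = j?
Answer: 9550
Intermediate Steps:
y(A) = -136 (y(A) = 8 - 24*6 = 8 - 4*36 = 8 - 144 = -136)
g(k, Q) = -136 + 6*k (g(k, Q) = 6*k - 136 = -136 + 6*k)
d(W) = 0 (d(W) = W - W = 0)
(-15 + g(21, -1))*(-382 + d(-17)) = (-15 + (-136 + 6*21))*(-382 + 0) = (-15 + (-136 + 126))*(-382) = (-15 - 10)*(-382) = -25*(-382) = 9550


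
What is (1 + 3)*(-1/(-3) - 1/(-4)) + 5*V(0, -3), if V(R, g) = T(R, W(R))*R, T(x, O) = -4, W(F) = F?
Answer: 7/3 ≈ 2.3333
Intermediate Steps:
V(R, g) = -4*R
(1 + 3)*(-1/(-3) - 1/(-4)) + 5*V(0, -3) = (1 + 3)*(-1/(-3) - 1/(-4)) + 5*(-4*0) = 4*(-1*(-1/3) - 1*(-1/4)) + 5*0 = 4*(1/3 + 1/4) + 0 = 4*(7/12) + 0 = 7/3 + 0 = 7/3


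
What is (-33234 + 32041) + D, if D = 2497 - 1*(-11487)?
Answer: 12791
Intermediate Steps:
D = 13984 (D = 2497 + 11487 = 13984)
(-33234 + 32041) + D = (-33234 + 32041) + 13984 = -1193 + 13984 = 12791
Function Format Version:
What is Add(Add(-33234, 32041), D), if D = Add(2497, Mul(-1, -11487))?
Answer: 12791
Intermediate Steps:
D = 13984 (D = Add(2497, 11487) = 13984)
Add(Add(-33234, 32041), D) = Add(Add(-33234, 32041), 13984) = Add(-1193, 13984) = 12791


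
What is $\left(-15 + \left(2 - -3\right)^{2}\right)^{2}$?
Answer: $100$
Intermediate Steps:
$\left(-15 + \left(2 - -3\right)^{2}\right)^{2} = \left(-15 + \left(2 + 3\right)^{2}\right)^{2} = \left(-15 + 5^{2}\right)^{2} = \left(-15 + 25\right)^{2} = 10^{2} = 100$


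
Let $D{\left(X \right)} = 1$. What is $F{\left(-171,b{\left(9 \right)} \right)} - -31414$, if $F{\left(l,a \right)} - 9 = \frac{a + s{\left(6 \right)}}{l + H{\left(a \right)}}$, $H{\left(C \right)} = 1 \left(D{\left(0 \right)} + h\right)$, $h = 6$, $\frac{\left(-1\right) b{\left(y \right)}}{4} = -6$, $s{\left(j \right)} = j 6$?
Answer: $\frac{1288328}{41} \approx 31423.0$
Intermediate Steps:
$s{\left(j \right)} = 6 j$
$b{\left(y \right)} = 24$ ($b{\left(y \right)} = \left(-4\right) \left(-6\right) = 24$)
$H{\left(C \right)} = 7$ ($H{\left(C \right)} = 1 \left(1 + 6\right) = 1 \cdot 7 = 7$)
$F{\left(l,a \right)} = 9 + \frac{36 + a}{7 + l}$ ($F{\left(l,a \right)} = 9 + \frac{a + 6 \cdot 6}{l + 7} = 9 + \frac{a + 36}{7 + l} = 9 + \frac{36 + a}{7 + l}$)
$F{\left(-171,b{\left(9 \right)} \right)} - -31414 = \frac{99 + 24 + 9 \left(-171\right)}{7 - 171} - -31414 = \frac{99 + 24 - 1539}{-164} + 31414 = \left(- \frac{1}{164}\right) \left(-1416\right) + 31414 = \frac{354}{41} + 31414 = \frac{1288328}{41}$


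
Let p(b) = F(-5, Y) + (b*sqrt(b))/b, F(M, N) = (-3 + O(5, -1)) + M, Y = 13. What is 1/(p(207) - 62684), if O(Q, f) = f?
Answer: -62693/3930412042 - 3*sqrt(23)/3930412042 ≈ -1.5954e-5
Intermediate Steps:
F(M, N) = -4 + M (F(M, N) = (-3 - 1) + M = -4 + M)
p(b) = -9 + sqrt(b) (p(b) = (-4 - 5) + (b*sqrt(b))/b = -9 + b**(3/2)/b = -9 + sqrt(b))
1/(p(207) - 62684) = 1/((-9 + sqrt(207)) - 62684) = 1/((-9 + 3*sqrt(23)) - 62684) = 1/(-62693 + 3*sqrt(23))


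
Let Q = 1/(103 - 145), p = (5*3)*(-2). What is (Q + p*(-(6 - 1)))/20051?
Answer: 6299/842142 ≈ 0.0074797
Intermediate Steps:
p = -30 (p = 15*(-2) = -30)
Q = -1/42 (Q = 1/(-42) = -1/42 ≈ -0.023810)
(Q + p*(-(6 - 1)))/20051 = (-1/42 - (-30)*(6 - 1))/20051 = (-1/42 - (-30)*5)*(1/20051) = (-1/42 - 30*(-5))*(1/20051) = (-1/42 + 150)*(1/20051) = (6299/42)*(1/20051) = 6299/842142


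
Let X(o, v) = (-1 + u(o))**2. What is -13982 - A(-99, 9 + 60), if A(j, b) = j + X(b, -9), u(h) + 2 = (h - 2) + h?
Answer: -31572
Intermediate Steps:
u(h) = -4 + 2*h (u(h) = -2 + ((h - 2) + h) = -2 + ((-2 + h) + h) = -2 + (-2 + 2*h) = -4 + 2*h)
X(o, v) = (-5 + 2*o)**2 (X(o, v) = (-1 + (-4 + 2*o))**2 = (-5 + 2*o)**2)
A(j, b) = j + (-5 + 2*b)**2
-13982 - A(-99, 9 + 60) = -13982 - (-99 + (-5 + 2*(9 + 60))**2) = -13982 - (-99 + (-5 + 2*69)**2) = -13982 - (-99 + (-5 + 138)**2) = -13982 - (-99 + 133**2) = -13982 - (-99 + 17689) = -13982 - 1*17590 = -13982 - 17590 = -31572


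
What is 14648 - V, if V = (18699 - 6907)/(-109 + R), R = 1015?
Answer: 6629648/453 ≈ 14635.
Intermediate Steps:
V = 5896/453 (V = (18699 - 6907)/(-109 + 1015) = 11792/906 = 11792*(1/906) = 5896/453 ≈ 13.015)
14648 - V = 14648 - 1*5896/453 = 14648 - 5896/453 = 6629648/453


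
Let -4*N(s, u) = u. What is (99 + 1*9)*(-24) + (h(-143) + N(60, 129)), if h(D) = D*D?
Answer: 71299/4 ≈ 17825.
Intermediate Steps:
N(s, u) = -u/4
h(D) = D²
(99 + 1*9)*(-24) + (h(-143) + N(60, 129)) = (99 + 1*9)*(-24) + ((-143)² - ¼*129) = (99 + 9)*(-24) + (20449 - 129/4) = 108*(-24) + 81667/4 = -2592 + 81667/4 = 71299/4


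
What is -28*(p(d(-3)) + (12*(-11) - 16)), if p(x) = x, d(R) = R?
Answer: 4228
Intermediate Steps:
-28*(p(d(-3)) + (12*(-11) - 16)) = -28*(-3 + (12*(-11) - 16)) = -28*(-3 + (-132 - 16)) = -28*(-3 - 148) = -28*(-151) = 4228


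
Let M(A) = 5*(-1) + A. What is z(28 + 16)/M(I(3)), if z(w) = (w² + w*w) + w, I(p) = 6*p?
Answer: 3916/13 ≈ 301.23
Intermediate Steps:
z(w) = w + 2*w² (z(w) = (w² + w²) + w = 2*w² + w = w + 2*w²)
M(A) = -5 + A
z(28 + 16)/M(I(3)) = ((28 + 16)*(1 + 2*(28 + 16)))/(-5 + 6*3) = (44*(1 + 2*44))/(-5 + 18) = (44*(1 + 88))/13 = (44*89)/13 = (1/13)*3916 = 3916/13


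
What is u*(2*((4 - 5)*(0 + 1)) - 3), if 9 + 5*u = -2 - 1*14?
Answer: 25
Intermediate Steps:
u = -5 (u = -9/5 + (-2 - 1*14)/5 = -9/5 + (-2 - 14)/5 = -9/5 + (1/5)*(-16) = -9/5 - 16/5 = -5)
u*(2*((4 - 5)*(0 + 1)) - 3) = -5*(2*((4 - 5)*(0 + 1)) - 3) = -5*(2*(-1*1) - 3) = -5*(2*(-1) - 3) = -5*(-2 - 3) = -5*(-5) = 25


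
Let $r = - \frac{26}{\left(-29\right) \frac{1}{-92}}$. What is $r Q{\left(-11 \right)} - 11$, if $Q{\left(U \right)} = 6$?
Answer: $- \frac{14671}{29} \approx -505.9$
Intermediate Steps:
$r = - \frac{2392}{29}$ ($r = - \frac{26}{\left(-29\right) \left(- \frac{1}{92}\right)} = - \frac{26}{\frac{29}{92}} = \left(-26\right) \frac{92}{29} = - \frac{2392}{29} \approx -82.483$)
$r Q{\left(-11 \right)} - 11 = \left(- \frac{2392}{29}\right) 6 - 11 = - \frac{14352}{29} - 11 = - \frac{14671}{29}$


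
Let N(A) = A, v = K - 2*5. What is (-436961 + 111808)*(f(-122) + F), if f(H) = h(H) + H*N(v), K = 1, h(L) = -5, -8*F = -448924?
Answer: -37203030801/2 ≈ -1.8602e+10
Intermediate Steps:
F = 112231/2 (F = -1/8*(-448924) = 112231/2 ≈ 56116.)
v = -9 (v = 1 - 2*5 = 1 - 10 = -9)
f(H) = -5 - 9*H (f(H) = -5 + H*(-9) = -5 - 9*H)
(-436961 + 111808)*(f(-122) + F) = (-436961 + 111808)*((-5 - 9*(-122)) + 112231/2) = -325153*((-5 + 1098) + 112231/2) = -325153*(1093 + 112231/2) = -325153*114417/2 = -37203030801/2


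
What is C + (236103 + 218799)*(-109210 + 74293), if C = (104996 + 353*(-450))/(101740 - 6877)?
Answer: -1506786165384496/94863 ≈ -1.5884e+10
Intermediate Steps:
C = -53854/94863 (C = (104996 - 158850)/94863 = -53854*1/94863 = -53854/94863 ≈ -0.56770)
C + (236103 + 218799)*(-109210 + 74293) = -53854/94863 + (236103 + 218799)*(-109210 + 74293) = -53854/94863 + 454902*(-34917) = -53854/94863 - 15883813134 = -1506786165384496/94863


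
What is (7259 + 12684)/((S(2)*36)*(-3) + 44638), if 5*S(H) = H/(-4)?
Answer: 2035/4556 ≈ 0.44666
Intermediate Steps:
S(H) = -H/20 (S(H) = (H/(-4))/5 = (H*(-¼))/5 = (-H/4)/5 = -H/20)
(7259 + 12684)/((S(2)*36)*(-3) + 44638) = (7259 + 12684)/((-1/20*2*36)*(-3) + 44638) = 19943/(-⅒*36*(-3) + 44638) = 19943/(-18/5*(-3) + 44638) = 19943/(54/5 + 44638) = 19943/(223244/5) = 19943*(5/223244) = 2035/4556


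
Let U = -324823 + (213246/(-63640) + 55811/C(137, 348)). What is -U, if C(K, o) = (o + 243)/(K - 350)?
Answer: 2162276300571/6268540 ≈ 3.4494e+5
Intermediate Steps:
C(K, o) = (243 + o)/(-350 + K)
U = -2162276300571/6268540 (U = -324823 + (213246/(-63640) + 55811/(((243 + 348)/(-350 + 137)))) = -324823 + (213246*(-1/63640) + 55811/((591/(-213)))) = -324823 + (-106623/31820 + 55811/((-1/213*591))) = -324823 + (-106623/31820 + 55811/(-197/71)) = -324823 + (-106623/31820 + 55811*(-71/197)) = -324823 + (-106623/31820 - 3962581/197) = -324823 - 126110332151/6268540 = -2162276300571/6268540 ≈ -3.4494e+5)
-U = -1*(-2162276300571/6268540) = 2162276300571/6268540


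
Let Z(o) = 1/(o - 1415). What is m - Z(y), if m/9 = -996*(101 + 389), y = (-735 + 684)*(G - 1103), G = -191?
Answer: -283654216441/64579 ≈ -4.3924e+6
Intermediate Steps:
y = 65994 (y = (-735 + 684)*(-191 - 1103) = -51*(-1294) = 65994)
Z(o) = 1/(-1415 + o)
m = -4392360 (m = 9*(-996*(101 + 389)) = 9*(-996*490) = 9*(-488040) = -4392360)
m - Z(y) = -4392360 - 1/(-1415 + 65994) = -4392360 - 1/64579 = -283654216441/64579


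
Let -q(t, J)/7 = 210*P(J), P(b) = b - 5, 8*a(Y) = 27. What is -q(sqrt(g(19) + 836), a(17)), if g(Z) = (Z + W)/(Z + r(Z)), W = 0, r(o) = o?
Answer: -9555/4 ≈ -2388.8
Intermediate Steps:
a(Y) = 27/8 (a(Y) = (1/8)*27 = 27/8)
g(Z) = 1/2 (g(Z) = (Z + 0)/(Z + Z) = Z/((2*Z)) = Z*(1/(2*Z)) = 1/2)
P(b) = -5 + b
q(t, J) = 7350 - 1470*J (q(t, J) = -1470*(-5 + J) = -7*(-1050 + 210*J) = 7350 - 1470*J)
-q(sqrt(g(19) + 836), a(17)) = -(7350 - 1470*27/8) = -(7350 - 19845/4) = -1*9555/4 = -9555/4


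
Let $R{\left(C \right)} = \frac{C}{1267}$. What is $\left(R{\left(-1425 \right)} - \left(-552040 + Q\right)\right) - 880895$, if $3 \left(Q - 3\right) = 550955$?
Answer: $- \frac{1948053518}{3801} \approx -5.1251 \cdot 10^{5}$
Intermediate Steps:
$Q = \frac{550964}{3}$ ($Q = 3 + \frac{1}{3} \cdot 550955 = 3 + \frac{550955}{3} = \frac{550964}{3} \approx 1.8365 \cdot 10^{5}$)
$R{\left(C \right)} = \frac{C}{1267}$ ($R{\left(C \right)} = C \frac{1}{1267} = \frac{C}{1267}$)
$\left(R{\left(-1425 \right)} - \left(-552040 + Q\right)\right) - 880895 = \left(\frac{1}{1267} \left(-1425\right) + \left(552040 - \frac{550964}{3}\right)\right) - 880895 = \left(- \frac{1425}{1267} + \left(552040 - \frac{550964}{3}\right)\right) - 880895 = \left(- \frac{1425}{1267} + \frac{1105156}{3}\right) - 880895 = \frac{1400228377}{3801} - 880895 = - \frac{1948053518}{3801}$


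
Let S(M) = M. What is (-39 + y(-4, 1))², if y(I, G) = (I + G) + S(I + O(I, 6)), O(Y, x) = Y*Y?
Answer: 900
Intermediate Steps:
O(Y, x) = Y²
y(I, G) = G + I² + 2*I (y(I, G) = (I + G) + (I + I²) = (G + I) + (I + I²) = G + I² + 2*I)
(-39 + y(-4, 1))² = (-39 + (1 + (-4)² + 2*(-4)))² = (-39 + (1 + 16 - 8))² = (-39 + 9)² = (-30)² = 900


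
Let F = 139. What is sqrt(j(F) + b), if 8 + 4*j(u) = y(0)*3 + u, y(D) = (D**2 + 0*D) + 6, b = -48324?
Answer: I*sqrt(193147)/2 ≈ 219.74*I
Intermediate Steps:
y(D) = 6 + D**2 (y(D) = (D**2 + 0) + 6 = D**2 + 6 = 6 + D**2)
j(u) = 5/2 + u/4 (j(u) = -2 + ((6 + 0**2)*3 + u)/4 = -2 + ((6 + 0)*3 + u)/4 = -2 + (6*3 + u)/4 = -2 + (18 + u)/4 = -2 + (9/2 + u/4) = 5/2 + u/4)
sqrt(j(F) + b) = sqrt((5/2 + (1/4)*139) - 48324) = sqrt((5/2 + 139/4) - 48324) = sqrt(149/4 - 48324) = sqrt(-193147/4) = I*sqrt(193147)/2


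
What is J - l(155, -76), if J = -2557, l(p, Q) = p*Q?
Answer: 9223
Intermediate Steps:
l(p, Q) = Q*p
J - l(155, -76) = -2557 - (-76)*155 = -2557 - 1*(-11780) = -2557 + 11780 = 9223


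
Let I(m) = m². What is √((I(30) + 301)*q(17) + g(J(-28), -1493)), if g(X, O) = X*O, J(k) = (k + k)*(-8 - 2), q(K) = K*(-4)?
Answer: 6*I*√25493 ≈ 957.99*I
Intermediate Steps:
q(K) = -4*K
J(k) = -20*k (J(k) = (2*k)*(-10) = -20*k)
g(X, O) = O*X
√((I(30) + 301)*q(17) + g(J(-28), -1493)) = √((30² + 301)*(-4*17) - (-29860)*(-28)) = √((900 + 301)*(-68) - 1493*560) = √(1201*(-68) - 836080) = √(-81668 - 836080) = √(-917748) = 6*I*√25493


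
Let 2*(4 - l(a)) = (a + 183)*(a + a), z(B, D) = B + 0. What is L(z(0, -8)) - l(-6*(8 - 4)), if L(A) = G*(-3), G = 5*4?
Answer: -3880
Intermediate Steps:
z(B, D) = B
G = 20
L(A) = -60 (L(A) = 20*(-3) = -60)
l(a) = 4 - a*(183 + a) (l(a) = 4 - (a + 183)*(a + a)/2 = 4 - (183 + a)*2*a/2 = 4 - a*(183 + a))
L(z(0, -8)) - l(-6*(8 - 4)) = -60 - (4 - (-6*(8 - 4))² - (-1098)*(8 - 4)) = -60 - (4 - (-6*4)² - (-1098)*4) = -60 - (4 - 1*(-24)² - 183*(-24)) = -60 - (4 - 1*576 + 4392) = -60 - (4 - 576 + 4392) = -60 - 1*3820 = -60 - 3820 = -3880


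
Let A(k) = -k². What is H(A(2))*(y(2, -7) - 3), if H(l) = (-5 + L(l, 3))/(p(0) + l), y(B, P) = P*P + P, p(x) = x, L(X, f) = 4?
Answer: 39/4 ≈ 9.7500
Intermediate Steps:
y(B, P) = P + P² (y(B, P) = P² + P = P + P²)
H(l) = -1/l (H(l) = (-5 + 4)/(0 + l) = -1/l)
H(A(2))*(y(2, -7) - 3) = (-1/((-1*2²)))*(-7*(1 - 7) - 3) = (-1/((-1*4)))*(-7*(-6) - 3) = (-1/(-4))*(42 - 3) = -1*(-¼)*39 = (¼)*39 = 39/4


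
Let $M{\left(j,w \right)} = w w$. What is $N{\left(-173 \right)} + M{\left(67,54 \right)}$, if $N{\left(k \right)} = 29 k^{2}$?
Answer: $870857$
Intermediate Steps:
$M{\left(j,w \right)} = w^{2}$
$N{\left(-173 \right)} + M{\left(67,54 \right)} = 29 \left(-173\right)^{2} + 54^{2} = 29 \cdot 29929 + 2916 = 867941 + 2916 = 870857$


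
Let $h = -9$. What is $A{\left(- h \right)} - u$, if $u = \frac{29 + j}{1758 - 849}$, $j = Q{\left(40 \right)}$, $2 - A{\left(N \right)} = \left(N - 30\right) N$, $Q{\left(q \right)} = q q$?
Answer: $\frac{19110}{101} \approx 189.21$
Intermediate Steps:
$Q{\left(q \right)} = q^{2}$
$A{\left(N \right)} = 2 - N \left(-30 + N\right)$ ($A{\left(N \right)} = 2 - \left(N - 30\right) N = 2 - \left(-30 + N\right) N = 2 - N \left(-30 + N\right)$)
$j = 1600$ ($j = 40^{2} = 1600$)
$u = \frac{181}{101}$ ($u = \frac{29 + 1600}{1758 - 849} = \frac{1629}{909} = 1629 \cdot \frac{1}{909} = \frac{181}{101} \approx 1.7921$)
$A{\left(- h \right)} - u = \left(2 - \left(\left(-1\right) \left(-9\right)\right)^{2} + 30 \left(\left(-1\right) \left(-9\right)\right)\right) - \frac{181}{101} = \left(2 - 9^{2} + 30 \cdot 9\right) - \frac{181}{101} = \left(2 - 81 + 270\right) - \frac{181}{101} = 191 - \frac{181}{101} = \frac{19110}{101}$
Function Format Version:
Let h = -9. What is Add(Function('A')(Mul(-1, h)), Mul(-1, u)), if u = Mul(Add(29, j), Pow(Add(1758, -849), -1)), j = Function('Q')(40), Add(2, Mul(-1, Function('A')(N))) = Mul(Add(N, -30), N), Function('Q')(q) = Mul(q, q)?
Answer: Rational(19110, 101) ≈ 189.21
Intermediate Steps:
Function('Q')(q) = Pow(q, 2)
Function('A')(N) = Add(2, Mul(-1, N, Add(-30, N))) (Function('A')(N) = Add(2, Mul(-1, Mul(Add(N, -30), N))) = Add(2, Mul(-1, Mul(Add(-30, N), N))) = Add(2, Mul(-1, Mul(N, Add(-30, N)))) = Add(2, Mul(-1, N, Add(-30, N))))
j = 1600 (j = Pow(40, 2) = 1600)
u = Rational(181, 101) (u = Mul(Add(29, 1600), Pow(Add(1758, -849), -1)) = Mul(1629, Pow(909, -1)) = Mul(1629, Rational(1, 909)) = Rational(181, 101) ≈ 1.7921)
Add(Function('A')(Mul(-1, h)), Mul(-1, u)) = Add(Add(2, Mul(-1, Pow(Mul(-1, -9), 2)), Mul(30, Mul(-1, -9))), Mul(-1, Rational(181, 101))) = Add(Add(2, Mul(-1, Pow(9, 2)), Mul(30, 9)), Rational(-181, 101)) = Add(Add(2, Mul(-1, 81), 270), Rational(-181, 101)) = Add(Add(2, -81, 270), Rational(-181, 101)) = Add(191, Rational(-181, 101)) = Rational(19110, 101)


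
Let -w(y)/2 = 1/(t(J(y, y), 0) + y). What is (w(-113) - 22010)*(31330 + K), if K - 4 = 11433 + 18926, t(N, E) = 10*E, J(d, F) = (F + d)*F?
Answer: -153438387704/113 ≈ -1.3579e+9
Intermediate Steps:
J(d, F) = F*(F + d)
K = 30363 (K = 4 + (11433 + 18926) = 4 + 30359 = 30363)
w(y) = -2/y (w(y) = -2/(10*0 + y) = -2/(0 + y) = -2/y)
(w(-113) - 22010)*(31330 + K) = (-2/(-113) - 22010)*(31330 + 30363) = (-2*(-1/113) - 22010)*61693 = (2/113 - 22010)*61693 = -2487128/113*61693 = -153438387704/113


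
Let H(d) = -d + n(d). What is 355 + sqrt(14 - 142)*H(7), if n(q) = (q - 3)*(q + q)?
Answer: 355 + 392*I*sqrt(2) ≈ 355.0 + 554.37*I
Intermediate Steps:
n(q) = 2*q*(-3 + q) (n(q) = (-3 + q)*(2*q) = 2*q*(-3 + q))
H(d) = -d + 2*d*(-3 + d)
355 + sqrt(14 - 142)*H(7) = 355 + sqrt(14 - 142)*(7*(-7 + 2*7)) = 355 + sqrt(-128)*(7*(-7 + 14)) = 355 + (8*I*sqrt(2))*(7*7) = 355 + (8*I*sqrt(2))*49 = 355 + 392*I*sqrt(2)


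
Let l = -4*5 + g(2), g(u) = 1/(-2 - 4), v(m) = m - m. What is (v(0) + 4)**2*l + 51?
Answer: -815/3 ≈ -271.67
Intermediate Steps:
v(m) = 0
g(u) = -1/6 (g(u) = 1/(-6) = -1/6)
l = -121/6 (l = -4*5 - 1/6 = -20 - 1/6 = -121/6 ≈ -20.167)
(v(0) + 4)**2*l + 51 = (0 + 4)**2*(-121/6) + 51 = 4**2*(-121/6) + 51 = 16*(-121/6) + 51 = -968/3 + 51 = -815/3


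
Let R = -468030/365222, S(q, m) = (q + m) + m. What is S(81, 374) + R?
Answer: 151150504/182611 ≈ 827.72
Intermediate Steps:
S(q, m) = q + 2*m (S(q, m) = (m + q) + m = q + 2*m)
R = -234015/182611 (R = -468030*1/365222 = -234015/182611 ≈ -1.2815)
S(81, 374) + R = (81 + 2*374) - 234015/182611 = (81 + 748) - 234015/182611 = 829 - 234015/182611 = 151150504/182611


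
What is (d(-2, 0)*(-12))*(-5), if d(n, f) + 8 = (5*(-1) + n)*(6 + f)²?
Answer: -15600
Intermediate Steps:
d(n, f) = -8 + (6 + f)²*(-5 + n) (d(n, f) = -8 + (5*(-1) + n)*(6 + f)² = -8 + (-5 + n)*(6 + f)² = -8 + (6 + f)²*(-5 + n))
(d(-2, 0)*(-12))*(-5) = ((-8 - 5*(6 + 0)² - 2*(6 + 0)²)*(-12))*(-5) = ((-8 - 5*6² - 2*6²)*(-12))*(-5) = ((-8 - 5*36 - 2*36)*(-12))*(-5) = ((-8 - 180 - 72)*(-12))*(-5) = -260*(-12)*(-5) = 3120*(-5) = -15600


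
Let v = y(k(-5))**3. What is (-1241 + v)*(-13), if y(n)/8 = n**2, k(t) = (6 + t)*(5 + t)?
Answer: 16133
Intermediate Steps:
k(t) = (5 + t)*(6 + t)
y(n) = 8*n**2
v = 0 (v = (8*(30 + (-5)**2 + 11*(-5))**2)**3 = (8*(30 + 25 - 55)**2)**3 = (8*0**2)**3 = (8*0)**3 = 0**3 = 0)
(-1241 + v)*(-13) = (-1241 + 0)*(-13) = -1241*(-13) = 16133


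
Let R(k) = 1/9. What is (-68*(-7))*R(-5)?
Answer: 476/9 ≈ 52.889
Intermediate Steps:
R(k) = ⅑
(-68*(-7))*R(-5) = -68*(-7)*(⅑) = 476*(⅑) = 476/9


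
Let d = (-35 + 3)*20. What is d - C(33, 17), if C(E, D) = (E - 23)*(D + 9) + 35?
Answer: -935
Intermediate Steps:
C(E, D) = 35 + (-23 + E)*(9 + D) (C(E, D) = (-23 + E)*(9 + D) + 35 = 35 + (-23 + E)*(9 + D))
d = -640 (d = -32*20 = -640)
d - C(33, 17) = -640 - (-172 - 23*17 + 9*33 + 17*33) = -640 - (-172 - 391 + 297 + 561) = -640 - 1*295 = -640 - 295 = -935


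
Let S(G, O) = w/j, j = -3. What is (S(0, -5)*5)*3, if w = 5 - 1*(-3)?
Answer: -40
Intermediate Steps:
w = 8 (w = 5 + 3 = 8)
S(G, O) = -8/3 (S(G, O) = 8/(-3) = 8*(-⅓) = -8/3)
(S(0, -5)*5)*3 = -8/3*5*3 = -40/3*3 = -40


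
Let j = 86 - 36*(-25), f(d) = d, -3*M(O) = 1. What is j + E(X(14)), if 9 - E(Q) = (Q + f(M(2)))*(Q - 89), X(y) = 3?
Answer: 3673/3 ≈ 1224.3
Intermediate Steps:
M(O) = -⅓ (M(O) = -⅓*1 = -⅓)
E(Q) = 9 - (-89 + Q)*(-⅓ + Q) (E(Q) = 9 - (Q - ⅓)*(Q - 89) = 9 - (-⅓ + Q)*(-89 + Q) = 9 - (-89 + Q)*(-⅓ + Q))
j = 986 (j = 86 + 900 = 986)
j + E(X(14)) = 986 + (-62/3 - 1*3² + (268/3)*3) = 986 + (-62/3 - 1*9 + 268) = 986 + (-62/3 - 9 + 268) = 986 + 715/3 = 3673/3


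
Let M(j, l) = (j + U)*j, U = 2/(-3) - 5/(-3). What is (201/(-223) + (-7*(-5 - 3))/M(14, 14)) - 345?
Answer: -1156148/3345 ≈ -345.63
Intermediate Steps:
U = 1 (U = 2*(-1/3) - 5*(-1/3) = -2/3 + 5/3 = 1)
M(j, l) = j*(1 + j) (M(j, l) = (j + 1)*j = (1 + j)*j = j*(1 + j))
(201/(-223) + (-7*(-5 - 3))/M(14, 14)) - 345 = (201/(-223) + (-7*(-5 - 3))/((14*(1 + 14)))) - 345 = (201*(-1/223) + (-7*(-8))/((14*15))) - 345 = (-201/223 + 56/210) - 345 = (-201/223 + 56*(1/210)) - 345 = (-201/223 + 4/15) - 345 = -2123/3345 - 345 = -1156148/3345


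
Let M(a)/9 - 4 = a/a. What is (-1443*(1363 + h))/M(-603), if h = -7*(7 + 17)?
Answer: -114959/3 ≈ -38320.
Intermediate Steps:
h = -168 (h = -7*24 = -168)
M(a) = 45 (M(a) = 36 + 9*(a/a) = 36 + 9*1 = 36 + 9 = 45)
(-1443*(1363 + h))/M(-603) = -1443*(1363 - 168)/45 = -1443*1195*(1/45) = -1724385*1/45 = -114959/3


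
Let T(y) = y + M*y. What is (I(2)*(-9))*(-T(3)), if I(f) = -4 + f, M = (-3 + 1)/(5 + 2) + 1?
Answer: -648/7 ≈ -92.571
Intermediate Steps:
M = 5/7 (M = -2/7 + 1 = 5/7 ≈ 0.71429)
T(y) = 12*y/7 (T(y) = y + 5*y/7 = 12*y/7)
(I(2)*(-9))*(-T(3)) = ((-4 + 2)*(-9))*(-12*3/7) = (-2*(-9))*(-1*36/7) = 18*(-36/7) = -648/7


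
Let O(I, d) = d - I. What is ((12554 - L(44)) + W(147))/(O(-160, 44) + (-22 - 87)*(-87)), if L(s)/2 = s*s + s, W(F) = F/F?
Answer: 2865/3229 ≈ 0.88727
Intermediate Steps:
W(F) = 1
L(s) = 2*s + 2*s² (L(s) = 2*(s*s + s) = 2*(s² + s) = 2*(s + s²) = 2*s + 2*s²)
((12554 - L(44)) + W(147))/(O(-160, 44) + (-22 - 87)*(-87)) = ((12554 - 2*44*(1 + 44)) + 1)/((44 - 1*(-160)) + (-22 - 87)*(-87)) = ((12554 - 2*44*45) + 1)/((44 + 160) - 109*(-87)) = ((12554 - 1*3960) + 1)/(204 + 9483) = ((12554 - 3960) + 1)/9687 = (8594 + 1)*(1/9687) = 8595*(1/9687) = 2865/3229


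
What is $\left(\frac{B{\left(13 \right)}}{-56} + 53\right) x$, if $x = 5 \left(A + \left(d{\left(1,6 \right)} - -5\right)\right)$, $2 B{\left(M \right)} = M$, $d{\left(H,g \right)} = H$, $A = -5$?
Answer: $\frac{29615}{112} \approx 264.42$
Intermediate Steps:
$B{\left(M \right)} = \frac{M}{2}$
$x = 5$ ($x = 5 \left(-5 + \left(1 - -5\right)\right) = 5 \left(-5 + \left(1 + 5\right)\right) = 5 \left(-5 + 6\right) = 5 \cdot 1 = 5$)
$\left(\frac{B{\left(13 \right)}}{-56} + 53\right) x = \left(\frac{\frac{1}{2} \cdot 13}{-56} + 53\right) 5 = \left(\frac{13}{2} \left(- \frac{1}{56}\right) + 53\right) 5 = \left(- \frac{13}{112} + 53\right) 5 = \frac{5923}{112} \cdot 5 = \frac{29615}{112}$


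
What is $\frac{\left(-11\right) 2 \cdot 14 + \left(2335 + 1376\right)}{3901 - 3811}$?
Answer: $\frac{3403}{90} \approx 37.811$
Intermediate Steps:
$\frac{\left(-11\right) 2 \cdot 14 + \left(2335 + 1376\right)}{3901 - 3811} = \frac{\left(-22\right) 14 + 3711}{90} = \left(-308 + 3711\right) \frac{1}{90} = 3403 \cdot \frac{1}{90} = \frac{3403}{90}$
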